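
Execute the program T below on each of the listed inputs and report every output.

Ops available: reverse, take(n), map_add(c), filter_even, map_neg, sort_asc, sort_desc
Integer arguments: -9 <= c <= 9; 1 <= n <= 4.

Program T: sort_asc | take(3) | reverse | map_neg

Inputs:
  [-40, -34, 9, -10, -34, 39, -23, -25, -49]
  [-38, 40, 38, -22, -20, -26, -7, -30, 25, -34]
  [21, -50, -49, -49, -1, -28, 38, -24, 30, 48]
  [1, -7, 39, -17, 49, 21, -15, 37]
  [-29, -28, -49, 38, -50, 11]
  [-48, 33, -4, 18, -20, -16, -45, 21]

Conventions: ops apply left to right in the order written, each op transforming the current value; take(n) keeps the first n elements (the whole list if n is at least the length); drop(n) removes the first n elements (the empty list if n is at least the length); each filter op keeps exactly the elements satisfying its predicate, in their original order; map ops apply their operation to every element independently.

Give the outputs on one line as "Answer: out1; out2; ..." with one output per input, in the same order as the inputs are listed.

Execution, op by op:
  [-40, -34, 9, -10, -34, 39, -23, -25, -49] -> [-49, -40, -34, -34, -25, -23, -10, 9, 39] -> [-49, -40, -34] -> [-34, -40, -49] -> [34, 40, 49]
  [-38, 40, 38, -22, -20, -26, -7, -30, 25, -34] -> [-38, -34, -30, -26, -22, -20, -7, 25, 38, 40] -> [-38, -34, -30] -> [-30, -34, -38] -> [30, 34, 38]
  [21, -50, -49, -49, -1, -28, 38, -24, 30, 48] -> [-50, -49, -49, -28, -24, -1, 21, 30, 38, 48] -> [-50, -49, -49] -> [-49, -49, -50] -> [49, 49, 50]
  [1, -7, 39, -17, 49, 21, -15, 37] -> [-17, -15, -7, 1, 21, 37, 39, 49] -> [-17, -15, -7] -> [-7, -15, -17] -> [7, 15, 17]
  [-29, -28, -49, 38, -50, 11] -> [-50, -49, -29, -28, 11, 38] -> [-50, -49, -29] -> [-29, -49, -50] -> [29, 49, 50]
  [-48, 33, -4, 18, -20, -16, -45, 21] -> [-48, -45, -20, -16, -4, 18, 21, 33] -> [-48, -45, -20] -> [-20, -45, -48] -> [20, 45, 48]

[34, 40, 49]; [30, 34, 38]; [49, 49, 50]; [7, 15, 17]; [29, 49, 50]; [20, 45, 48]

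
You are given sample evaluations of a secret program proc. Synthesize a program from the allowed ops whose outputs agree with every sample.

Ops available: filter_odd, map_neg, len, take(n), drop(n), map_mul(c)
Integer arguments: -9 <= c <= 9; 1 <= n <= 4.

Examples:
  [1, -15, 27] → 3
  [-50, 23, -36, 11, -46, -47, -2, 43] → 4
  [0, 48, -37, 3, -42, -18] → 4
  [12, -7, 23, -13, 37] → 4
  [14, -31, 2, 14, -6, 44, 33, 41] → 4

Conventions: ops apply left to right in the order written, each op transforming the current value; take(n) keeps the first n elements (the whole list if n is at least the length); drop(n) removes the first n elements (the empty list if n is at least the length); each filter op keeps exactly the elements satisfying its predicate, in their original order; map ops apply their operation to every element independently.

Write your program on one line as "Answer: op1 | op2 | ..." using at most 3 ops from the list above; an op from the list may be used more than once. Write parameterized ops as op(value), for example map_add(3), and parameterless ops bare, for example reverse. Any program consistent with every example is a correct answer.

map_mul(4) | take(4) | len

Check, running the answer program on each example:
  [1, -15, 27] -> [4, -60, 108] -> [4, -60, 108] -> 3
  [-50, 23, -36, 11, -46, -47, -2, 43] -> [-200, 92, -144, 44, -184, -188, -8, 172] -> [-200, 92, -144, 44] -> 4
  [0, 48, -37, 3, -42, -18] -> [0, 192, -148, 12, -168, -72] -> [0, 192, -148, 12] -> 4
  [12, -7, 23, -13, 37] -> [48, -28, 92, -52, 148] -> [48, -28, 92, -52] -> 4
  [14, -31, 2, 14, -6, 44, 33, 41] -> [56, -124, 8, 56, -24, 176, 132, 164] -> [56, -124, 8, 56] -> 4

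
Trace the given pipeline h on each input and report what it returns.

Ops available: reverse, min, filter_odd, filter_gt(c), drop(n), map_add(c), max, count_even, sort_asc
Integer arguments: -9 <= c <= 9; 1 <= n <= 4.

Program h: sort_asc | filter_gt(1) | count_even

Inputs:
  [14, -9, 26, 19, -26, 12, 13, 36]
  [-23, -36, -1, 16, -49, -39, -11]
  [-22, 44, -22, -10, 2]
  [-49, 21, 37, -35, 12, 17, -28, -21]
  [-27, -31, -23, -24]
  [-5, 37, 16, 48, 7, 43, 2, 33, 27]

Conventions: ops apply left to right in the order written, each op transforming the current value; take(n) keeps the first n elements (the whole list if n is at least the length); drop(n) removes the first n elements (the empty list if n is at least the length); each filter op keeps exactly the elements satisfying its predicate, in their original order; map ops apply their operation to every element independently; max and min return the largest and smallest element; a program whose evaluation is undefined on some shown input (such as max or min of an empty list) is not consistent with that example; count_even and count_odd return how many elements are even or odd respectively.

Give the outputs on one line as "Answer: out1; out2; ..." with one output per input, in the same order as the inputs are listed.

Execution, op by op:
  [14, -9, 26, 19, -26, 12, 13, 36] -> [-26, -9, 12, 13, 14, 19, 26, 36] -> [12, 13, 14, 19, 26, 36] -> 4
  [-23, -36, -1, 16, -49, -39, -11] -> [-49, -39, -36, -23, -11, -1, 16] -> [16] -> 1
  [-22, 44, -22, -10, 2] -> [-22, -22, -10, 2, 44] -> [2, 44] -> 2
  [-49, 21, 37, -35, 12, 17, -28, -21] -> [-49, -35, -28, -21, 12, 17, 21, 37] -> [12, 17, 21, 37] -> 1
  [-27, -31, -23, -24] -> [-31, -27, -24, -23] -> [] -> 0
  [-5, 37, 16, 48, 7, 43, 2, 33, 27] -> [-5, 2, 7, 16, 27, 33, 37, 43, 48] -> [2, 7, 16, 27, 33, 37, 43, 48] -> 3

4; 1; 2; 1; 0; 3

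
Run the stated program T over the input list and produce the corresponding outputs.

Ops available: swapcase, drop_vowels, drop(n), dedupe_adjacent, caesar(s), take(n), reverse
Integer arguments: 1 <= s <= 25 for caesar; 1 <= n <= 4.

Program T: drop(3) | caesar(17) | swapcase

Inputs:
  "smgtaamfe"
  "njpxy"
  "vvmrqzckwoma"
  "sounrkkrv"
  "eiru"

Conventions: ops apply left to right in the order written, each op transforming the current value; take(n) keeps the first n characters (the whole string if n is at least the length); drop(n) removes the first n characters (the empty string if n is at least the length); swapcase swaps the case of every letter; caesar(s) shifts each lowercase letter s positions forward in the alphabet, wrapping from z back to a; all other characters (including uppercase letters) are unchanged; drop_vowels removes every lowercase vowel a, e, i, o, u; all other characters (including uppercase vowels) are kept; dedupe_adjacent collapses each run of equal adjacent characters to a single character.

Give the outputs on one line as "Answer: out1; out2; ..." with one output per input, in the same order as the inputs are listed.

"KRRDWV"; "OP"; "IHQTBNFDR"; "EIBBIM"; "L"

Execution, op by op:
  "smgtaamfe" -> "taamfe" -> "krrdwv" -> "KRRDWV"
  "njpxy" -> "xy" -> "op" -> "OP"
  "vvmrqzckwoma" -> "rqzckwoma" -> "ihqtbnfdr" -> "IHQTBNFDR"
  "sounrkkrv" -> "nrkkrv" -> "eibbim" -> "EIBBIM"
  "eiru" -> "u" -> "l" -> "L"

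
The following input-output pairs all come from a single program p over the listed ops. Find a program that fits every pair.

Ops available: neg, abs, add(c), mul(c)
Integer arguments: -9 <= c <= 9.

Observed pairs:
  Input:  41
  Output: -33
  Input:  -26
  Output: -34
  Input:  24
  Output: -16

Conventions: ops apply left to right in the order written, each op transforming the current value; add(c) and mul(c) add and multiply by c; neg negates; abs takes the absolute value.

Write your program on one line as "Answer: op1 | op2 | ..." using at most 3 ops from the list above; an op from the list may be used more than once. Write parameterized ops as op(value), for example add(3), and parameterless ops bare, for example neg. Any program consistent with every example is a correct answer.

add(-8) | abs | neg

Check, running the answer program on each example:
  41 -> 33 -> 33 -> -33
  -26 -> -34 -> 34 -> -34
  24 -> 16 -> 16 -> -16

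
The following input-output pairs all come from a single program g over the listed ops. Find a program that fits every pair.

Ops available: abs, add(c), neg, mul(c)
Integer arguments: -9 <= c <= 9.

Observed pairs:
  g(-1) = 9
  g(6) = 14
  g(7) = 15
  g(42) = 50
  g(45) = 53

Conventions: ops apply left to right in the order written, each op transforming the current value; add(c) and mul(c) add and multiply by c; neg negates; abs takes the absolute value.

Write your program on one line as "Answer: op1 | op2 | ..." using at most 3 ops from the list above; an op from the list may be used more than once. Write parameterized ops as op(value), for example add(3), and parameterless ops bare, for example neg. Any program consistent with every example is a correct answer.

abs | add(8)

Check, running the answer program on each example:
  -1 -> 1 -> 9
  6 -> 6 -> 14
  7 -> 7 -> 15
  42 -> 42 -> 50
  45 -> 45 -> 53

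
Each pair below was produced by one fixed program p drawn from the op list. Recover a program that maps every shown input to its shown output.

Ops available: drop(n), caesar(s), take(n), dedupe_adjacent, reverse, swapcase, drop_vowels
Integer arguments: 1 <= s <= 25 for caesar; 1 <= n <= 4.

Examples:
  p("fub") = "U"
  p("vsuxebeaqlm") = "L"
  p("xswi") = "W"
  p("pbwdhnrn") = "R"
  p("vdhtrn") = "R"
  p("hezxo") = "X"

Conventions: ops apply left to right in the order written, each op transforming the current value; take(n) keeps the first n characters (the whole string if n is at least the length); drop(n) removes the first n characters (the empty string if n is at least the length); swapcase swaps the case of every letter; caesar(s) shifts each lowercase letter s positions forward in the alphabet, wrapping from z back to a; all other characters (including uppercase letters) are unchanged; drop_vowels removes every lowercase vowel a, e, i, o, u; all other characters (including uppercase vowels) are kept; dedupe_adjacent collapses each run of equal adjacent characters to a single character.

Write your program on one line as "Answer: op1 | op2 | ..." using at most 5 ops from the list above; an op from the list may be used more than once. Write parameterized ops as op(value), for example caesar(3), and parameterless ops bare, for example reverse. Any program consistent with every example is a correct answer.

reverse | swapcase | drop(1) | take(4) | take(1)

Check, running the answer program on each example:
  "fub" -> "buf" -> "BUF" -> "UF" -> "UF" -> "U"
  "vsuxebeaqlm" -> "mlqaebexusv" -> "MLQAEBEXUSV" -> "LQAEBEXUSV" -> "LQAE" -> "L"
  "xswi" -> "iwsx" -> "IWSX" -> "WSX" -> "WSX" -> "W"
  "pbwdhnrn" -> "nrnhdwbp" -> "NRNHDWBP" -> "RNHDWBP" -> "RNHD" -> "R"
  "vdhtrn" -> "nrthdv" -> "NRTHDV" -> "RTHDV" -> "RTHD" -> "R"
  "hezxo" -> "oxzeh" -> "OXZEH" -> "XZEH" -> "XZEH" -> "X"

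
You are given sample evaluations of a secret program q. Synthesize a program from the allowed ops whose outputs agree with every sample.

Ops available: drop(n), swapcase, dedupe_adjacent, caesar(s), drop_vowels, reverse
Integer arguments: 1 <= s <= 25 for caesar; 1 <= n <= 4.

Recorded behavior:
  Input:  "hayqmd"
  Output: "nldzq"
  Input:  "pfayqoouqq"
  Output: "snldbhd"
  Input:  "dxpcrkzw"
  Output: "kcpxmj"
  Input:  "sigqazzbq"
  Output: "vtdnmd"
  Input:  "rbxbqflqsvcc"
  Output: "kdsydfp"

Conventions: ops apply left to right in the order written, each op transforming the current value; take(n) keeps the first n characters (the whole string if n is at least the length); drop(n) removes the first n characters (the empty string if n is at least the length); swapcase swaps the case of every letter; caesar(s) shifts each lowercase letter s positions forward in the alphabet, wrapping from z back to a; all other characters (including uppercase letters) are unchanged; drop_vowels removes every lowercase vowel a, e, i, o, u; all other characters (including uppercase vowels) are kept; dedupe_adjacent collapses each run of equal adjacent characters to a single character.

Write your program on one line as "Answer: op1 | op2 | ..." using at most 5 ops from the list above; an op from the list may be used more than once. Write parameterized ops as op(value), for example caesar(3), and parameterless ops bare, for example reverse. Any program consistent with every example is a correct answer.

caesar(13) | dedupe_adjacent | drop(1) | drop_vowels

Check, running the answer program on each example:
  "hayqmd" -> "unldzq" -> "unldzq" -> "nldzq" -> "nldzq"
  "pfayqoouqq" -> "csnldbbhdd" -> "csnldbhd" -> "snldbhd" -> "snldbhd"
  "dxpcrkzw" -> "qkcpexmj" -> "qkcpexmj" -> "kcpexmj" -> "kcpxmj"
  "sigqazzbq" -> "fvtdnmmod" -> "fvtdnmod" -> "vtdnmod" -> "vtdnmd"
  "rbxbqflqsvcc" -> "eokodsydfipp" -> "eokodsydfip" -> "okodsydfip" -> "kdsydfp"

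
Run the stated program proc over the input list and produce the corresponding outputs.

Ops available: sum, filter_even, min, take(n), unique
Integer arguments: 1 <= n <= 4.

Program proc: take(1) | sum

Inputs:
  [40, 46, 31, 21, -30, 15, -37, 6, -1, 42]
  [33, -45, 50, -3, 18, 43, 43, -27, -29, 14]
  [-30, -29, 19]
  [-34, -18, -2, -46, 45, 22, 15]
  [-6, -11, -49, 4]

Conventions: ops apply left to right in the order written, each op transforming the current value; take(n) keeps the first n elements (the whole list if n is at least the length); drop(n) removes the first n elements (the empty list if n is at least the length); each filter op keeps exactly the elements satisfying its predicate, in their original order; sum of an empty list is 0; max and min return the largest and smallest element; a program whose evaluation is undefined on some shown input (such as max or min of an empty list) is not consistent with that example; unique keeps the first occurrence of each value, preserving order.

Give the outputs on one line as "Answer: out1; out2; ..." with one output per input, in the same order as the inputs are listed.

40; 33; -30; -34; -6

Execution, op by op:
  [40, 46, 31, 21, -30, 15, -37, 6, -1, 42] -> [40] -> 40
  [33, -45, 50, -3, 18, 43, 43, -27, -29, 14] -> [33] -> 33
  [-30, -29, 19] -> [-30] -> -30
  [-34, -18, -2, -46, 45, 22, 15] -> [-34] -> -34
  [-6, -11, -49, 4] -> [-6] -> -6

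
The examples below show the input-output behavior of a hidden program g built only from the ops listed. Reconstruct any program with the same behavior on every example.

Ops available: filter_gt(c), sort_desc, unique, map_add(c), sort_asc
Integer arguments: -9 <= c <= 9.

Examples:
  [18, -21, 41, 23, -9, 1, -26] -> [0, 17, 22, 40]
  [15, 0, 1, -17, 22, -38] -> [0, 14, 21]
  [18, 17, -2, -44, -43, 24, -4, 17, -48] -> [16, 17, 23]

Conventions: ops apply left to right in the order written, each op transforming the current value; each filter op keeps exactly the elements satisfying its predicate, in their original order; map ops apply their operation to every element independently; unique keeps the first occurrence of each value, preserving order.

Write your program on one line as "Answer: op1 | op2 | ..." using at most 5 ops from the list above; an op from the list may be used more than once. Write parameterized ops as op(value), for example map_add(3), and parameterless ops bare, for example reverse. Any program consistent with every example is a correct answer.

filter_gt(0) | map_add(-2) | sort_asc | map_add(1) | unique

Check, running the answer program on each example:
  [18, -21, 41, 23, -9, 1, -26] -> [18, 41, 23, 1] -> [16, 39, 21, -1] -> [-1, 16, 21, 39] -> [0, 17, 22, 40] -> [0, 17, 22, 40]
  [15, 0, 1, -17, 22, -38] -> [15, 1, 22] -> [13, -1, 20] -> [-1, 13, 20] -> [0, 14, 21] -> [0, 14, 21]
  [18, 17, -2, -44, -43, 24, -4, 17, -48] -> [18, 17, 24, 17] -> [16, 15, 22, 15] -> [15, 15, 16, 22] -> [16, 16, 17, 23] -> [16, 17, 23]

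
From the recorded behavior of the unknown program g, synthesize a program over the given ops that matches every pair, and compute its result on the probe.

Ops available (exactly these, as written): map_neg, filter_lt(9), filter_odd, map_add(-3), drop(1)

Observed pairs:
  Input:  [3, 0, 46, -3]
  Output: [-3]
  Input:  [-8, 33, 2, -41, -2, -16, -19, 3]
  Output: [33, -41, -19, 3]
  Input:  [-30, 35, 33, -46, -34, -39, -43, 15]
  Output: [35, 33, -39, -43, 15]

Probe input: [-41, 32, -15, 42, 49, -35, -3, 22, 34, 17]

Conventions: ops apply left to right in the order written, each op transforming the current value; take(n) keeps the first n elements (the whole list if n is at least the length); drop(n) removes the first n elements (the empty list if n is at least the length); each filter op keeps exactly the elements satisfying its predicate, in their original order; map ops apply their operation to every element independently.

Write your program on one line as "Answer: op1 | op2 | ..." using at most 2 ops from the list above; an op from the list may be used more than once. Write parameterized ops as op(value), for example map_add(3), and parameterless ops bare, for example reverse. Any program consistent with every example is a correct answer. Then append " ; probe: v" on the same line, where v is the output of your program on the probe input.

drop(1) | filter_odd ; probe: [-15, 49, -35, -3, 17]

Check, running the answer program on each example:
  [3, 0, 46, -3] -> [0, 46, -3] -> [-3]
  [-8, 33, 2, -41, -2, -16, -19, 3] -> [33, 2, -41, -2, -16, -19, 3] -> [33, -41, -19, 3]
  [-30, 35, 33, -46, -34, -39, -43, 15] -> [35, 33, -46, -34, -39, -43, 15] -> [35, 33, -39, -43, 15]
  probe: [-41, 32, -15, 42, 49, -35, -3, 22, 34, 17] -> [32, -15, 42, 49, -35, -3, 22, 34, 17] -> [-15, 49, -35, -3, 17]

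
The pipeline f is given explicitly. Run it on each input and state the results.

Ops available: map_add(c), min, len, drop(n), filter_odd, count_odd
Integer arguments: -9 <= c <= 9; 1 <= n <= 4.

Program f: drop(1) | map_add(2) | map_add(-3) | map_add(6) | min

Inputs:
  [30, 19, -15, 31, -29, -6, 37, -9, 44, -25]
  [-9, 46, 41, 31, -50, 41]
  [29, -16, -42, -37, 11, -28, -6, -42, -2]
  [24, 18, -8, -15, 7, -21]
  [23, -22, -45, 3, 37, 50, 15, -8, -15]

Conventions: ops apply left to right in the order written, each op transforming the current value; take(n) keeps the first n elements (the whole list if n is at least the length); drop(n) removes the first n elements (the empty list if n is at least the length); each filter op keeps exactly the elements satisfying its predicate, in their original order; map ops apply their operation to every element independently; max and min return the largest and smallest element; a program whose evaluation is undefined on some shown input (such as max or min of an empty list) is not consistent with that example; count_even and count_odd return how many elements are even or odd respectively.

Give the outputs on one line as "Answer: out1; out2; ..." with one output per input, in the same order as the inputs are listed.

Execution, op by op:
  [30, 19, -15, 31, -29, -6, 37, -9, 44, -25] -> [19, -15, 31, -29, -6, 37, -9, 44, -25] -> [21, -13, 33, -27, -4, 39, -7, 46, -23] -> [18, -16, 30, -30, -7, 36, -10, 43, -26] -> [24, -10, 36, -24, -1, 42, -4, 49, -20] -> -24
  [-9, 46, 41, 31, -50, 41] -> [46, 41, 31, -50, 41] -> [48, 43, 33, -48, 43] -> [45, 40, 30, -51, 40] -> [51, 46, 36, -45, 46] -> -45
  [29, -16, -42, -37, 11, -28, -6, -42, -2] -> [-16, -42, -37, 11, -28, -6, -42, -2] -> [-14, -40, -35, 13, -26, -4, -40, 0] -> [-17, -43, -38, 10, -29, -7, -43, -3] -> [-11, -37, -32, 16, -23, -1, -37, 3] -> -37
  [24, 18, -8, -15, 7, -21] -> [18, -8, -15, 7, -21] -> [20, -6, -13, 9, -19] -> [17, -9, -16, 6, -22] -> [23, -3, -10, 12, -16] -> -16
  [23, -22, -45, 3, 37, 50, 15, -8, -15] -> [-22, -45, 3, 37, 50, 15, -8, -15] -> [-20, -43, 5, 39, 52, 17, -6, -13] -> [-23, -46, 2, 36, 49, 14, -9, -16] -> [-17, -40, 8, 42, 55, 20, -3, -10] -> -40

-24; -45; -37; -16; -40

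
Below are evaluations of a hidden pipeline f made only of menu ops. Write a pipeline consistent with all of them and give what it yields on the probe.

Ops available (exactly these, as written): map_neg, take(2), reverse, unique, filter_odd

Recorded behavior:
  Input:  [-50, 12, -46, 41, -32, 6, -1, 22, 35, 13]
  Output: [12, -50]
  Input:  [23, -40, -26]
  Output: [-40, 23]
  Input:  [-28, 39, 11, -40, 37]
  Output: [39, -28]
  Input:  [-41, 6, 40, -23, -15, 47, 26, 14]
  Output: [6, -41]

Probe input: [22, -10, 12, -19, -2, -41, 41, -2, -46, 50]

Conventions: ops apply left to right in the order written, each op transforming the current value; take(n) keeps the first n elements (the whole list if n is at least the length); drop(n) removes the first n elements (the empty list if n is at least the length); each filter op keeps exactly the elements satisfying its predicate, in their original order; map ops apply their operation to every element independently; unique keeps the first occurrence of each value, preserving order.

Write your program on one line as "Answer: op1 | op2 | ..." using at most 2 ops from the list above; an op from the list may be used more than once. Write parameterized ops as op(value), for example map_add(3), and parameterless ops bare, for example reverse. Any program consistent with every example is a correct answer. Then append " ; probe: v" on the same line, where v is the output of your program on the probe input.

take(2) | reverse ; probe: [-10, 22]

Check, running the answer program on each example:
  [-50, 12, -46, 41, -32, 6, -1, 22, 35, 13] -> [-50, 12] -> [12, -50]
  [23, -40, -26] -> [23, -40] -> [-40, 23]
  [-28, 39, 11, -40, 37] -> [-28, 39] -> [39, -28]
  [-41, 6, 40, -23, -15, 47, 26, 14] -> [-41, 6] -> [6, -41]
  probe: [22, -10, 12, -19, -2, -41, 41, -2, -46, 50] -> [22, -10] -> [-10, 22]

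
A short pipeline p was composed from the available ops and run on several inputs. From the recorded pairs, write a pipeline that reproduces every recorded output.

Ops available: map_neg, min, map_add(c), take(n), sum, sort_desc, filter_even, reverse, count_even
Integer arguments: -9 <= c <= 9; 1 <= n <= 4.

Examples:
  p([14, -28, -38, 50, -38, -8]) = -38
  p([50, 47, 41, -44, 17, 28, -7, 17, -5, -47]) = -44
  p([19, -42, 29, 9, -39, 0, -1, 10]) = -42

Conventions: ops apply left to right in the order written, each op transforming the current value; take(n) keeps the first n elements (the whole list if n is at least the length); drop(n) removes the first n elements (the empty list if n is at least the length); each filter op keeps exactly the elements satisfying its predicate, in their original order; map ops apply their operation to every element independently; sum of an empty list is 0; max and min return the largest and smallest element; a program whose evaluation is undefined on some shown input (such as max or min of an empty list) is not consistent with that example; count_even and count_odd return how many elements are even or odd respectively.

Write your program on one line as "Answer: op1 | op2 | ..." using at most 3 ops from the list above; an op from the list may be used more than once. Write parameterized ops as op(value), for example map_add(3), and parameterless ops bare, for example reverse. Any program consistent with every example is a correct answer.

filter_even | reverse | min

Check, running the answer program on each example:
  [14, -28, -38, 50, -38, -8] -> [14, -28, -38, 50, -38, -8] -> [-8, -38, 50, -38, -28, 14] -> -38
  [50, 47, 41, -44, 17, 28, -7, 17, -5, -47] -> [50, -44, 28] -> [28, -44, 50] -> -44
  [19, -42, 29, 9, -39, 0, -1, 10] -> [-42, 0, 10] -> [10, 0, -42] -> -42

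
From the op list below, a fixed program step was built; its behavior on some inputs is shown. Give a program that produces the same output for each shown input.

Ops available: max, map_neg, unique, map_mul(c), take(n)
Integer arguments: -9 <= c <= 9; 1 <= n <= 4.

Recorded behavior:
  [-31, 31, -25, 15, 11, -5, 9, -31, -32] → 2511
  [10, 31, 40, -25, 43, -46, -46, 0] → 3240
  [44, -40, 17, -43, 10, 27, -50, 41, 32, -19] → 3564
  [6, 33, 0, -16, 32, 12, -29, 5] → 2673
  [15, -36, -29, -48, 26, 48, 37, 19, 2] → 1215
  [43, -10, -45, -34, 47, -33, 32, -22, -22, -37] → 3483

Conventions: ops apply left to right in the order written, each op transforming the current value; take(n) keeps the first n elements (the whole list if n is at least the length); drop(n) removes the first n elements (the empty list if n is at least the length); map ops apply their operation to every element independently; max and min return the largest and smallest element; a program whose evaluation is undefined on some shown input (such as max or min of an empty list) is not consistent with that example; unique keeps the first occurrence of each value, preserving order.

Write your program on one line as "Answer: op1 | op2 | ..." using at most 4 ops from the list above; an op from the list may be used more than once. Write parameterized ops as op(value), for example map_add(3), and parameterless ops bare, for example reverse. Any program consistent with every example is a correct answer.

map_mul(-9) | map_mul(-9) | take(4) | max

Check, running the answer program on each example:
  [-31, 31, -25, 15, 11, -5, 9, -31, -32] -> [279, -279, 225, -135, -99, 45, -81, 279, 288] -> [-2511, 2511, -2025, 1215, 891, -405, 729, -2511, -2592] -> [-2511, 2511, -2025, 1215] -> 2511
  [10, 31, 40, -25, 43, -46, -46, 0] -> [-90, -279, -360, 225, -387, 414, 414, 0] -> [810, 2511, 3240, -2025, 3483, -3726, -3726, 0] -> [810, 2511, 3240, -2025] -> 3240
  [44, -40, 17, -43, 10, 27, -50, 41, 32, -19] -> [-396, 360, -153, 387, -90, -243, 450, -369, -288, 171] -> [3564, -3240, 1377, -3483, 810, 2187, -4050, 3321, 2592, -1539] -> [3564, -3240, 1377, -3483] -> 3564
  [6, 33, 0, -16, 32, 12, -29, 5] -> [-54, -297, 0, 144, -288, -108, 261, -45] -> [486, 2673, 0, -1296, 2592, 972, -2349, 405] -> [486, 2673, 0, -1296] -> 2673
  [15, -36, -29, -48, 26, 48, 37, 19, 2] -> [-135, 324, 261, 432, -234, -432, -333, -171, -18] -> [1215, -2916, -2349, -3888, 2106, 3888, 2997, 1539, 162] -> [1215, -2916, -2349, -3888] -> 1215
  [43, -10, -45, -34, 47, -33, 32, -22, -22, -37] -> [-387, 90, 405, 306, -423, 297, -288, 198, 198, 333] -> [3483, -810, -3645, -2754, 3807, -2673, 2592, -1782, -1782, -2997] -> [3483, -810, -3645, -2754] -> 3483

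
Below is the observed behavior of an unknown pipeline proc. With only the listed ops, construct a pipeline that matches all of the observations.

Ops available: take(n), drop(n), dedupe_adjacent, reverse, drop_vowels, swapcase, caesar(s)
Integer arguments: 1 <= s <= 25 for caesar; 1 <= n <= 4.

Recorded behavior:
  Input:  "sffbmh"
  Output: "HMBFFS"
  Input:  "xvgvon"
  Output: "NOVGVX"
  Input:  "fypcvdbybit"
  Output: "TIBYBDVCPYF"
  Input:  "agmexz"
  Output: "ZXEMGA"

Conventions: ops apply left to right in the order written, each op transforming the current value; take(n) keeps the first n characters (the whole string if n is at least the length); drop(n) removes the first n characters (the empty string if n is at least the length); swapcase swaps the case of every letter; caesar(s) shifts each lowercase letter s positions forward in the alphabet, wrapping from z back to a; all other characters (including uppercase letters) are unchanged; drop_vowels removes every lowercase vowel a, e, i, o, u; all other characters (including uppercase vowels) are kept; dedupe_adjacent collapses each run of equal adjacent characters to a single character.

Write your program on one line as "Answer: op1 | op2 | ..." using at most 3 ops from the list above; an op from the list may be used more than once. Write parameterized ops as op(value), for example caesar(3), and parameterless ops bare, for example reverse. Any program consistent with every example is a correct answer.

reverse | swapcase

Check, running the answer program on each example:
  "sffbmh" -> "hmbffs" -> "HMBFFS"
  "xvgvon" -> "novgvx" -> "NOVGVX"
  "fypcvdbybit" -> "tibybdvcpyf" -> "TIBYBDVCPYF"
  "agmexz" -> "zxemga" -> "ZXEMGA"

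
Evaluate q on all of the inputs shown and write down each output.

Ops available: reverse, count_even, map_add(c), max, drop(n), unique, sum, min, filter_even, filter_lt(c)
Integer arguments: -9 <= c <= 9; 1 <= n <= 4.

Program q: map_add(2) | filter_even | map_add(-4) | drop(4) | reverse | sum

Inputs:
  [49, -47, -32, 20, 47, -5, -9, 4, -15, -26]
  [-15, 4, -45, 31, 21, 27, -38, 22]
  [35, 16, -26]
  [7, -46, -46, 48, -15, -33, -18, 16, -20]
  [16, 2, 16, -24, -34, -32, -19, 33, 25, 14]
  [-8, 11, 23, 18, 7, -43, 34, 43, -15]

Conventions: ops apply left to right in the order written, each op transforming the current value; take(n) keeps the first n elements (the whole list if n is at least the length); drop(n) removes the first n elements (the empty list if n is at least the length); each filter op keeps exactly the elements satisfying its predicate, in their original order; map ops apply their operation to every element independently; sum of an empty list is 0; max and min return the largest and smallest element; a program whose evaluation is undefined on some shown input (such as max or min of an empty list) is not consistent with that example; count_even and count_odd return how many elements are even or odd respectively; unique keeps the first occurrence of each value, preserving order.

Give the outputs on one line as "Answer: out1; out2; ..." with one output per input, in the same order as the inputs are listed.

0; 0; 0; -8; -58; 0

Execution, op by op:
  [49, -47, -32, 20, 47, -5, -9, 4, -15, -26] -> [51, -45, -30, 22, 49, -3, -7, 6, -13, -24] -> [-30, 22, 6, -24] -> [-34, 18, 2, -28] -> [] -> [] -> 0
  [-15, 4, -45, 31, 21, 27, -38, 22] -> [-13, 6, -43, 33, 23, 29, -36, 24] -> [6, -36, 24] -> [2, -40, 20] -> [] -> [] -> 0
  [35, 16, -26] -> [37, 18, -24] -> [18, -24] -> [14, -28] -> [] -> [] -> 0
  [7, -46, -46, 48, -15, -33, -18, 16, -20] -> [9, -44, -44, 50, -13, -31, -16, 18, -18] -> [-44, -44, 50, -16, 18, -18] -> [-48, -48, 46, -20, 14, -22] -> [14, -22] -> [-22, 14] -> -8
  [16, 2, 16, -24, -34, -32, -19, 33, 25, 14] -> [18, 4, 18, -22, -32, -30, -17, 35, 27, 16] -> [18, 4, 18, -22, -32, -30, 16] -> [14, 0, 14, -26, -36, -34, 12] -> [-36, -34, 12] -> [12, -34, -36] -> -58
  [-8, 11, 23, 18, 7, -43, 34, 43, -15] -> [-6, 13, 25, 20, 9, -41, 36, 45, -13] -> [-6, 20, 36] -> [-10, 16, 32] -> [] -> [] -> 0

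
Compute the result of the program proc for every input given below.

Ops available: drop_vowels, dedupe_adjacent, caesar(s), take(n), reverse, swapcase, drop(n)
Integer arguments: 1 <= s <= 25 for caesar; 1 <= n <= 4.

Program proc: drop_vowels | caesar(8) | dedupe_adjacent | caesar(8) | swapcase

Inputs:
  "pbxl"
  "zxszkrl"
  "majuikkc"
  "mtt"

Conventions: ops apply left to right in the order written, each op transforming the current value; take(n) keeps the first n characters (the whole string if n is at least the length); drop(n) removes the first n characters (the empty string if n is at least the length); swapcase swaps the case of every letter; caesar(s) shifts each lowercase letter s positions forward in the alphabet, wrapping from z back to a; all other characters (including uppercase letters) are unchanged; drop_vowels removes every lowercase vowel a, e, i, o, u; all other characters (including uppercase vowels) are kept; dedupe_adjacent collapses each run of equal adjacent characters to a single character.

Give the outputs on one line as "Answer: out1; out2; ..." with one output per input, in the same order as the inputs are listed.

Execution, op by op:
  "pbxl" -> "pbxl" -> "xjft" -> "xjft" -> "frnb" -> "FRNB"
  "zxszkrl" -> "zxszkrl" -> "hfahszt" -> "hfahszt" -> "pnipahb" -> "PNIPAHB"
  "majuikkc" -> "mjkkc" -> "urssk" -> "ursk" -> "czas" -> "CZAS"
  "mtt" -> "mtt" -> "ubb" -> "ub" -> "cj" -> "CJ"

"FRNB"; "PNIPAHB"; "CZAS"; "CJ"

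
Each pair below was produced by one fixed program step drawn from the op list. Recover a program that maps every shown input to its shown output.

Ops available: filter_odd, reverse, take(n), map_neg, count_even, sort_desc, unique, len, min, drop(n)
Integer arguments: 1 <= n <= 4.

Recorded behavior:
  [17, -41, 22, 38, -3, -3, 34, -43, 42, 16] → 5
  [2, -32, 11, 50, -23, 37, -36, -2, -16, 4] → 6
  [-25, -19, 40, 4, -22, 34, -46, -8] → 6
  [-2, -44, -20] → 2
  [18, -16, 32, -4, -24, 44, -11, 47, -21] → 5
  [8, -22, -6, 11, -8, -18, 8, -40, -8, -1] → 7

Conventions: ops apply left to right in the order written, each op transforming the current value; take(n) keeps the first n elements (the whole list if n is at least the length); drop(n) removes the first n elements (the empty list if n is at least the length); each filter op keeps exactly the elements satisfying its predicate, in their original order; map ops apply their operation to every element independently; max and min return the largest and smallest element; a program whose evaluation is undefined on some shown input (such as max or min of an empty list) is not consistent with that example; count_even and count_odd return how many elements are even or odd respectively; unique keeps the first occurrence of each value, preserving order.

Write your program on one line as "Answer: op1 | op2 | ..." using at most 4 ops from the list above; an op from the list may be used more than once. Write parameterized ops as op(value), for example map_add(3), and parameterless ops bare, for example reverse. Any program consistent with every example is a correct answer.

drop(1) | map_neg | count_even

Check, running the answer program on each example:
  [17, -41, 22, 38, -3, -3, 34, -43, 42, 16] -> [-41, 22, 38, -3, -3, 34, -43, 42, 16] -> [41, -22, -38, 3, 3, -34, 43, -42, -16] -> 5
  [2, -32, 11, 50, -23, 37, -36, -2, -16, 4] -> [-32, 11, 50, -23, 37, -36, -2, -16, 4] -> [32, -11, -50, 23, -37, 36, 2, 16, -4] -> 6
  [-25, -19, 40, 4, -22, 34, -46, -8] -> [-19, 40, 4, -22, 34, -46, -8] -> [19, -40, -4, 22, -34, 46, 8] -> 6
  [-2, -44, -20] -> [-44, -20] -> [44, 20] -> 2
  [18, -16, 32, -4, -24, 44, -11, 47, -21] -> [-16, 32, -4, -24, 44, -11, 47, -21] -> [16, -32, 4, 24, -44, 11, -47, 21] -> 5
  [8, -22, -6, 11, -8, -18, 8, -40, -8, -1] -> [-22, -6, 11, -8, -18, 8, -40, -8, -1] -> [22, 6, -11, 8, 18, -8, 40, 8, 1] -> 7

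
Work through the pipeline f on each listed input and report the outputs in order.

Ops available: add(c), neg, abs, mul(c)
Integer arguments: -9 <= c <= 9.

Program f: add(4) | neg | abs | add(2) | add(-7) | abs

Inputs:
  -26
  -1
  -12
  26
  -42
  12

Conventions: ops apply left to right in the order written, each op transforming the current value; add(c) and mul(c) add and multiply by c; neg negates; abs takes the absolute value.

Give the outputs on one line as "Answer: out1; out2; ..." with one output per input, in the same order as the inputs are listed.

Execution, op by op:
  -26 -> -22 -> 22 -> 22 -> 24 -> 17 -> 17
  -1 -> 3 -> -3 -> 3 -> 5 -> -2 -> 2
  -12 -> -8 -> 8 -> 8 -> 10 -> 3 -> 3
  26 -> 30 -> -30 -> 30 -> 32 -> 25 -> 25
  -42 -> -38 -> 38 -> 38 -> 40 -> 33 -> 33
  12 -> 16 -> -16 -> 16 -> 18 -> 11 -> 11

17; 2; 3; 25; 33; 11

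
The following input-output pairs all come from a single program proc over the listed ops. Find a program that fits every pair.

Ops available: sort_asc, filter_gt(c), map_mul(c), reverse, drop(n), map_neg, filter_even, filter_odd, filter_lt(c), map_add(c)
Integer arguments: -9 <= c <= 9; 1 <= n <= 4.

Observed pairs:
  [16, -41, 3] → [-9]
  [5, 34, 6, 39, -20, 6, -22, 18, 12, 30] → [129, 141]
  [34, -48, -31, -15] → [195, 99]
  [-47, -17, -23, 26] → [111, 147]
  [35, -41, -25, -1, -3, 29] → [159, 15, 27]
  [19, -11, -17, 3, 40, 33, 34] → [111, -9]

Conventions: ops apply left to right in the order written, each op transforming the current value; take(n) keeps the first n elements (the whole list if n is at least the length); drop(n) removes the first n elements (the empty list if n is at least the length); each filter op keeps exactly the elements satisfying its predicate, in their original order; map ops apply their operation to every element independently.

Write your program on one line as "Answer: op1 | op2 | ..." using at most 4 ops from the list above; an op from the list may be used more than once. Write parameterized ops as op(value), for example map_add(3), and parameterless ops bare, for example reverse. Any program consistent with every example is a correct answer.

filter_lt(6) | map_mul(-6) | drop(1) | map_add(9)

Check, running the answer program on each example:
  [16, -41, 3] -> [-41, 3] -> [246, -18] -> [-18] -> [-9]
  [5, 34, 6, 39, -20, 6, -22, 18, 12, 30] -> [5, -20, -22] -> [-30, 120, 132] -> [120, 132] -> [129, 141]
  [34, -48, -31, -15] -> [-48, -31, -15] -> [288, 186, 90] -> [186, 90] -> [195, 99]
  [-47, -17, -23, 26] -> [-47, -17, -23] -> [282, 102, 138] -> [102, 138] -> [111, 147]
  [35, -41, -25, -1, -3, 29] -> [-41, -25, -1, -3] -> [246, 150, 6, 18] -> [150, 6, 18] -> [159, 15, 27]
  [19, -11, -17, 3, 40, 33, 34] -> [-11, -17, 3] -> [66, 102, -18] -> [102, -18] -> [111, -9]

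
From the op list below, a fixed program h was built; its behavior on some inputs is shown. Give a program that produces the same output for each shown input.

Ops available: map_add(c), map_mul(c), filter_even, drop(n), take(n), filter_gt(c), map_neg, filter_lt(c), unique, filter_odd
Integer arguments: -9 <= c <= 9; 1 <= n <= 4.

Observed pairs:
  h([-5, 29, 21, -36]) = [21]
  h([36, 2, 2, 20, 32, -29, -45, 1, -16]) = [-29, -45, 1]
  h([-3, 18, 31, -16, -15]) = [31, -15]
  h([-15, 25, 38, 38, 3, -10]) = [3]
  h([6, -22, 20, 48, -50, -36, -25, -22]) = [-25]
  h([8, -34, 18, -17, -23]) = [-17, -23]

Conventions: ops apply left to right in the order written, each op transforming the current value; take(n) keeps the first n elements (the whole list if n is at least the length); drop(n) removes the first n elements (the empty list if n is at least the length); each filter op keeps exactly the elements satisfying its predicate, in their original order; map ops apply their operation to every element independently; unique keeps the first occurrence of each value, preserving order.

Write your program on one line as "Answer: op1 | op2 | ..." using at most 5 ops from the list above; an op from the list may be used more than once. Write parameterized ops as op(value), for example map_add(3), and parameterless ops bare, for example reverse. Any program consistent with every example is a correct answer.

map_neg | drop(2) | map_neg | filter_odd

Check, running the answer program on each example:
  [-5, 29, 21, -36] -> [5, -29, -21, 36] -> [-21, 36] -> [21, -36] -> [21]
  [36, 2, 2, 20, 32, -29, -45, 1, -16] -> [-36, -2, -2, -20, -32, 29, 45, -1, 16] -> [-2, -20, -32, 29, 45, -1, 16] -> [2, 20, 32, -29, -45, 1, -16] -> [-29, -45, 1]
  [-3, 18, 31, -16, -15] -> [3, -18, -31, 16, 15] -> [-31, 16, 15] -> [31, -16, -15] -> [31, -15]
  [-15, 25, 38, 38, 3, -10] -> [15, -25, -38, -38, -3, 10] -> [-38, -38, -3, 10] -> [38, 38, 3, -10] -> [3]
  [6, -22, 20, 48, -50, -36, -25, -22] -> [-6, 22, -20, -48, 50, 36, 25, 22] -> [-20, -48, 50, 36, 25, 22] -> [20, 48, -50, -36, -25, -22] -> [-25]
  [8, -34, 18, -17, -23] -> [-8, 34, -18, 17, 23] -> [-18, 17, 23] -> [18, -17, -23] -> [-17, -23]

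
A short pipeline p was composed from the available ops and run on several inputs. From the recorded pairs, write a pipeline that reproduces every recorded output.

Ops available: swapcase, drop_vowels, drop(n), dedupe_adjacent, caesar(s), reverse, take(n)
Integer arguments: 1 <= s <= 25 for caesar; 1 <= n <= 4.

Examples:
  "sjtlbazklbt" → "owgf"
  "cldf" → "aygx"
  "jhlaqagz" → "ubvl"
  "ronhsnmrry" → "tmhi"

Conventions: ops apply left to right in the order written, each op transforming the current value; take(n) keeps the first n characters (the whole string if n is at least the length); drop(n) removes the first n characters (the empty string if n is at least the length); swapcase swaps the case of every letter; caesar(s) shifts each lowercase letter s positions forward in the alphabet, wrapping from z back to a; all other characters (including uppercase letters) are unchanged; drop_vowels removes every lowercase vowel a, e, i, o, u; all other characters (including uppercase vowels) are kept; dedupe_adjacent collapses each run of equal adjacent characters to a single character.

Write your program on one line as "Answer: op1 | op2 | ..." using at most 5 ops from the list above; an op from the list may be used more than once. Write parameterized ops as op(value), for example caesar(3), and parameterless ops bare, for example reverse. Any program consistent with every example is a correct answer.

dedupe_adjacent | reverse | caesar(1) | caesar(20) | take(4)

Check, running the answer program on each example:
  "sjtlbazklbt" -> "sjtlbazklbt" -> "tblkzabltjs" -> "ucmlabcmukt" -> "owgfuvwgoen" -> "owgf"
  "cldf" -> "cldf" -> "fdlc" -> "gemd" -> "aygx" -> "aygx"
  "jhlaqagz" -> "jhlaqagz" -> "zgaqalhj" -> "ahbrbmik" -> "ubvlvgce" -> "ubvl"
  "ronhsnmrry" -> "ronhsnmry" -> "yrmnshnor" -> "zsnotiops" -> "tmhincijm" -> "tmhi"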